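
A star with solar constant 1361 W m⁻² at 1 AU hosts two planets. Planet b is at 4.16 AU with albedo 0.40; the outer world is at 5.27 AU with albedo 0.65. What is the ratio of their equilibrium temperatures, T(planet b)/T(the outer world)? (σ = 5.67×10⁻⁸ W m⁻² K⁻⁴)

T_eq = [S₀(1−A)/(4σd²)]^(1/4), so T ∝ (1−A)^(1/4) / √d.
T₁ = [1361×0.60/(4×5.67×10⁻⁸×4.16²)]^(1/4) = 120.10 K.
T₂ = [1361×0.35/(4×5.67×10⁻⁸×5.27²)]^(1/4) = 93.25 K.

T₁/T₂ ≈ 1.288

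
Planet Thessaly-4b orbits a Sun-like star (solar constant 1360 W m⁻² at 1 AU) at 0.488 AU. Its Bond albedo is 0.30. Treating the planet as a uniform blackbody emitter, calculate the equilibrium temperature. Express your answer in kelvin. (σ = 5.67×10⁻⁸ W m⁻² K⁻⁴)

Flux at 0.488 AU: S = 1360/0.488² = 5710 W m⁻².
Energy balance: absorbed = emitted ⇒ πR²·S(1−A) = 4πR²·σT_eq⁴, so T_eq⁴ = S(1−A)/(4σ).
T_eq = [5710 × 0.70 / (4 × 5.67×10⁻⁸)]^(1/4) = (1.76×10¹⁰)^(1/4) = 364 K.

T_eq ≈ 364 K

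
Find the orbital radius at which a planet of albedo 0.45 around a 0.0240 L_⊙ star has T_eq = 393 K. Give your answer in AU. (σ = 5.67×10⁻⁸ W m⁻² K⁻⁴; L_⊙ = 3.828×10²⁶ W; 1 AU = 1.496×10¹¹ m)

L = 0.0240 × 3.828×10²⁶ = 9.19×10²⁴ W.
From T_eq⁴ = L(1−A)/(16πσd²): d = √[L(1−A)/(16πσT_eq⁴)].
d = √[9.19×10²⁴ × 0.55 / (16π × 5.67×10⁻⁸ × (393)⁴)] = 8.62×10⁹ m = 0.0576 AU.

d ≈ 0.0576 AU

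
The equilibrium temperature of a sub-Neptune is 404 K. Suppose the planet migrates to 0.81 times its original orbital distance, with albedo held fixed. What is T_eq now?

T_eq ∝ L^(1/4) · d^(−1/2).
T′ = 404 / 0.81^(1/2) = 449 K.

T_eq ≈ 449 K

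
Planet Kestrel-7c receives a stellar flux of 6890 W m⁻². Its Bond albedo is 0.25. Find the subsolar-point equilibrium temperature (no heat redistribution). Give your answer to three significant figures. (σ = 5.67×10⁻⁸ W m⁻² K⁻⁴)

T_ss ≈ 549 K

At the subsolar point the surface absorbs S(1−A) and emits σT⁴ per unit area — no factor of 4, since only the local patch is in balance.
T = [6890 × 0.75 / 5.67×10⁻⁸]^(1/4) = (9.11×10¹⁰)^(1/4) = 549 K.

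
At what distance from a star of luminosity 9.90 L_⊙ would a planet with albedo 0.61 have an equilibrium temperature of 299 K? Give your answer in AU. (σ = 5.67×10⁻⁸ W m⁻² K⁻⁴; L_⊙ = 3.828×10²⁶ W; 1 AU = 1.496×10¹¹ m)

d ≈ 1.70 AU

L = 9.90 × 3.828×10²⁶ = 3.79×10²⁷ W.
From T_eq⁴ = L(1−A)/(16πσd²): d = √[L(1−A)/(16πσT_eq⁴)].
d = √[3.79×10²⁷ × 0.39 / (16π × 5.67×10⁻⁸ × (299)⁴)] = 2.55×10¹¹ m = 1.70 AU.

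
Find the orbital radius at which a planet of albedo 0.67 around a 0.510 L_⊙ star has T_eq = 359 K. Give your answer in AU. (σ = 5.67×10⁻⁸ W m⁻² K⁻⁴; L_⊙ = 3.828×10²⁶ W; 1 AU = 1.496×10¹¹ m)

d ≈ 0.247 AU

L = 0.510 × 3.828×10²⁶ = 1.95×10²⁶ W.
From T_eq⁴ = L(1−A)/(16πσd²): d = √[L(1−A)/(16πσT_eq⁴)].
d = √[1.95×10²⁶ × 0.33 / (16π × 5.67×10⁻⁸ × (359)⁴)] = 3.69×10¹⁰ m = 0.247 AU.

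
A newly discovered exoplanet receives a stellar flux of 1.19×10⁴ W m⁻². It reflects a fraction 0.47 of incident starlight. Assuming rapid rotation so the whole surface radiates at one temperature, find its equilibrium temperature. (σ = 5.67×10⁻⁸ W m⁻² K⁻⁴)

Energy balance: absorbed = emitted ⇒ πR²·S(1−A) = 4πR²·σT_eq⁴, so T_eq⁴ = S(1−A)/(4σ).
T_eq = [1.19×10⁴ × 0.53 / (4 × 5.67×10⁻⁸)]^(1/4) = (2.78×10¹⁰)^(1/4) = 408 K.

T_eq ≈ 408 K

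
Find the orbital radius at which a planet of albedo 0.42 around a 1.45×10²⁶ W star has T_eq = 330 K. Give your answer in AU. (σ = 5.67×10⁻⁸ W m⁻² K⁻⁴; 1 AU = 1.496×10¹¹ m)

d ≈ 0.333 AU

From T_eq⁴ = L(1−A)/(16πσd²): d = √[L(1−A)/(16πσT_eq⁴)].
d = √[1.45×10²⁶ × 0.58 / (16π × 5.67×10⁻⁸ × (330)⁴)] = 4.99×10¹⁰ m = 0.333 AU.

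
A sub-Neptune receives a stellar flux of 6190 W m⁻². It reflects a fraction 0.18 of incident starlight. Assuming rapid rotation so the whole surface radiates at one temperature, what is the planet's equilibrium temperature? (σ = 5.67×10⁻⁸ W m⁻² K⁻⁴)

Energy balance: absorbed = emitted ⇒ πR²·S(1−A) = 4πR²·σT_eq⁴, so T_eq⁴ = S(1−A)/(4σ).
T_eq = [6190 × 0.82 / (4 × 5.67×10⁻⁸)]^(1/4) = (2.24×10¹⁰)^(1/4) = 387 K.

T_eq ≈ 387 K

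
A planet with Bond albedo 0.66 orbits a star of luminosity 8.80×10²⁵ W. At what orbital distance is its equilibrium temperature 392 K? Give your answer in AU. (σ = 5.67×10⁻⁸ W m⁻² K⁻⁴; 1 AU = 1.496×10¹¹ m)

d ≈ 0.141 AU

From T_eq⁴ = L(1−A)/(16πσd²): d = √[L(1−A)/(16πσT_eq⁴)].
d = √[8.80×10²⁵ × 0.34 / (16π × 5.67×10⁻⁸ × (392)⁴)] = 2.11×10¹⁰ m = 0.141 AU.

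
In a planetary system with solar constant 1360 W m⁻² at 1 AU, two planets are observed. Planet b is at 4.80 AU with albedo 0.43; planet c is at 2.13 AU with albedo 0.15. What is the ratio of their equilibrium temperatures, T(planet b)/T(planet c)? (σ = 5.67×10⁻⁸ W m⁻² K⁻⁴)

T_eq = [S₀(1−A)/(4σd²)]^(1/4), so T ∝ (1−A)^(1/4) / √d.
T₁ = [1360×0.57/(4×5.67×10⁻⁸×4.80²)]^(1/4) = 110.36 K.
T₂ = [1360×0.85/(4×5.67×10⁻⁸×2.13²)]^(1/4) = 183.08 K.

T₁/T₂ ≈ 0.603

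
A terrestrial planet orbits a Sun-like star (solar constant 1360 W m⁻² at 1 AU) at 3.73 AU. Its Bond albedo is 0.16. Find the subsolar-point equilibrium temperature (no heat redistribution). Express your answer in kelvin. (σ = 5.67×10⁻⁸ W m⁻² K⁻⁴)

Flux at 3.73 AU: S = 1360/3.73² = 97.8 W m⁻².
At the subsolar point the surface absorbs S(1−A) and emits σT⁴ per unit area — no factor of 4, since only the local patch is in balance.
T = [97.8 × 0.84 / 5.67×10⁻⁸]^(1/4) = (1.45×10⁹)^(1/4) = 195 K.

T_ss ≈ 195 K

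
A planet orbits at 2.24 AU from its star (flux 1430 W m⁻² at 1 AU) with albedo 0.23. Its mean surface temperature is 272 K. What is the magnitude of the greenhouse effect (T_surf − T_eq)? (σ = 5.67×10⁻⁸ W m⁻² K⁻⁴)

ΔT ≈ 95.6 K

S = 1430/2.24² = 285.0 W m⁻².
T_eq = [S(1−A)/(4σ)]^(1/4) = [285.0×0.77/(4×5.67×10⁻⁸)]^(1/4) = 176.4 K.
ΔT = T_surf − T_eq = 272 − 176.4.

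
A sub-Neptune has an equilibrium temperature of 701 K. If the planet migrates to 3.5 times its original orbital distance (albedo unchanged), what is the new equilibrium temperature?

T_eq ≈ 375 K

T_eq ∝ L^(1/4) · d^(−1/2).
T′ = 701 / 3.5^(1/2) = 375 K.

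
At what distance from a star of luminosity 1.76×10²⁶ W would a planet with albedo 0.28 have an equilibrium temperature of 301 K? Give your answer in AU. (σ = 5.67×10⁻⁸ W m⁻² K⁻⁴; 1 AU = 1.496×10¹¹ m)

From T_eq⁴ = L(1−A)/(16πσd²): d = √[L(1−A)/(16πσT_eq⁴)].
d = √[1.76×10²⁶ × 0.72 / (16π × 5.67×10⁻⁸ × (301)⁴)] = 7.36×10¹⁰ m = 0.492 AU.

d ≈ 0.492 AU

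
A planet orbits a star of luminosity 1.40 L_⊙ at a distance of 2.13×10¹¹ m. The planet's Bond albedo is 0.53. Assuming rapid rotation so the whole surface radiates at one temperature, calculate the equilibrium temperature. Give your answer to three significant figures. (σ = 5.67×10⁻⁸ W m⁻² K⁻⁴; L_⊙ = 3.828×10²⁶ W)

L = 1.40 × 3.828×10²⁶ = 5.36×10²⁶ W.
Flux: S = L/(4πd²) = 5.36×10²⁶/(4π×(2.13×10¹¹)²) = 940 W m⁻².
Energy balance: absorbed = emitted ⇒ πR²·S(1−A) = 4πR²·σT_eq⁴, so T_eq⁴ = S(1−A)/(4σ).
T_eq = [940 × 0.47 / (4 × 5.67×10⁻⁸)]^(1/4) = (1.95×10⁹)^(1/4) = 210 K.

T_eq ≈ 210 K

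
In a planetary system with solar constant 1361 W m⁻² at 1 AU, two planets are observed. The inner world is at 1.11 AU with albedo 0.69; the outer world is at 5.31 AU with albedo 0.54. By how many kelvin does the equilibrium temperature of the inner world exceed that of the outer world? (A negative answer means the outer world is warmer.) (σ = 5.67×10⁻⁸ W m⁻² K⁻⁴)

ΔT ≈ 97.7 K

T_eq = [S₀(1−A)/(4σd²)]^(1/4), so T ∝ (1−A)^(1/4) / √d.
T₁ = [1361×0.31/(4×5.67×10⁻⁸×1.11²)]^(1/4) = 197.12 K.
T₂ = [1361×0.46/(4×5.67×10⁻⁸×5.31²)]^(1/4) = 99.47 K.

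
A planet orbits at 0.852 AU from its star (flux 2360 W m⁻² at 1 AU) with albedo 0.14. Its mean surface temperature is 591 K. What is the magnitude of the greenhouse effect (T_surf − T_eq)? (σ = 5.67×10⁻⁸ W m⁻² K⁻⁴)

S = 2360/0.852² = 3251 W m⁻².
T_eq = [S(1−A)/(4σ)]^(1/4) = [3251×0.86/(4×5.67×10⁻⁸)]^(1/4) = 333.2 K.
ΔT = T_surf − T_eq = 591 − 333.2.

ΔT ≈ 257.8 K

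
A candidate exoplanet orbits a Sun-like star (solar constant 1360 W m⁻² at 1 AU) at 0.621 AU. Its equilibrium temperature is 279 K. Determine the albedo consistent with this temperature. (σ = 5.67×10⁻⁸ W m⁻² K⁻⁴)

A ≈ 0.61

Flux at 0.621 AU: S = 1360/0.621² = 3530 W m⁻².
From T_eq⁴ = S(1−A)/(4σ): 1−A = 4σT_eq⁴/S.
1−A = 4 × 5.67×10⁻⁸ × (279)⁴ / 3530 = 0.390.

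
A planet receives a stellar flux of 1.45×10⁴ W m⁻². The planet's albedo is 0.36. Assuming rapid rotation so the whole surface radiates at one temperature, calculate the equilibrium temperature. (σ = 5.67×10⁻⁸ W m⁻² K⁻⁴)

Energy balance: absorbed = emitted ⇒ πR²·S(1−A) = 4πR²·σT_eq⁴, so T_eq⁴ = S(1−A)/(4σ).
T_eq = [1.45×10⁴ × 0.64 / (4 × 5.67×10⁻⁸)]^(1/4) = (4.09×10¹⁰)^(1/4) = 450 K.

T_eq ≈ 450 K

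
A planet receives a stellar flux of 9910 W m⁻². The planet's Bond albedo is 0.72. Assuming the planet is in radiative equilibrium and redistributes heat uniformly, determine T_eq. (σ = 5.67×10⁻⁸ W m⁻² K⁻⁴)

T_eq ≈ 333 K

Energy balance: absorbed = emitted ⇒ πR²·S(1−A) = 4πR²·σT_eq⁴, so T_eq⁴ = S(1−A)/(4σ).
T_eq = [9910 × 0.28 / (4 × 5.67×10⁻⁸)]^(1/4) = (1.22×10¹⁰)^(1/4) = 333 K.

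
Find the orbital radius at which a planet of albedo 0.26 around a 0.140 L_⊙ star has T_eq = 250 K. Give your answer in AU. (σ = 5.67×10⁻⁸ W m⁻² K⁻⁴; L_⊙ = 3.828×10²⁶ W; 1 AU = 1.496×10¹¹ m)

d ≈ 0.399 AU

L = 0.140 × 3.828×10²⁶ = 5.36×10²⁵ W.
From T_eq⁴ = L(1−A)/(16πσd²): d = √[L(1−A)/(16πσT_eq⁴)].
d = √[5.36×10²⁵ × 0.74 / (16π × 5.67×10⁻⁸ × (250)⁴)] = 5.97×10¹⁰ m = 0.399 AU.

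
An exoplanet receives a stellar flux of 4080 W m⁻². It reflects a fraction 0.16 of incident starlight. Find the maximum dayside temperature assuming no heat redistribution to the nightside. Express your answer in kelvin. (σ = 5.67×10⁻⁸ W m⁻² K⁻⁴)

T_ss ≈ 496 K

With no redistribution each surface element balances locally: S(1−A) = σT⁴.
T = [4080 × 0.84 / 5.67×10⁻⁸]^(1/4) = (6.04×10¹⁰)^(1/4) = 496 K.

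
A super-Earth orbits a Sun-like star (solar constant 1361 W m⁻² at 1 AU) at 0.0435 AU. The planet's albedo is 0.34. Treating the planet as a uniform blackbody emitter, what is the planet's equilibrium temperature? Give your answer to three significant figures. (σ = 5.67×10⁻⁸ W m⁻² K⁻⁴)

T_eq ≈ 1200 K

Flux at 0.0435 AU: S = 1361/0.0435² = 7.19×10⁵ W m⁻².
Energy balance: absorbed = emitted ⇒ πR²·S(1−A) = 4πR²·σT_eq⁴, so T_eq⁴ = S(1−A)/(4σ).
T_eq = [7.19×10⁵ × 0.66 / (4 × 5.67×10⁻⁸)]^(1/4) = (2.09×10¹²)^(1/4) = 1200 K.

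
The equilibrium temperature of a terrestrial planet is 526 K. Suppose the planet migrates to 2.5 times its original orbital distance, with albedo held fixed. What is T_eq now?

T_eq ≈ 333 K

T_eq ∝ L^(1/4) · d^(−1/2).
T′ = 526 / 2.5^(1/2) = 333 K.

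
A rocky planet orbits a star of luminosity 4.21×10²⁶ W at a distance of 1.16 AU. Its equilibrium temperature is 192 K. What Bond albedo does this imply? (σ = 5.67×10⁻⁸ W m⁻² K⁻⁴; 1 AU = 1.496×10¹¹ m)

d = 1.16 AU = 1.74×10¹¹ m.
Flux: S = L/(4πd²) = 4.21×10²⁶/(4π×(1.74×10¹¹)²) = 1110 W m⁻².
From T_eq⁴ = S(1−A)/(4σ): 1−A = 4σT_eq⁴/S.
1−A = 4 × 5.67×10⁻⁸ × (192)⁴ / 1110 = 0.277.

A ≈ 0.72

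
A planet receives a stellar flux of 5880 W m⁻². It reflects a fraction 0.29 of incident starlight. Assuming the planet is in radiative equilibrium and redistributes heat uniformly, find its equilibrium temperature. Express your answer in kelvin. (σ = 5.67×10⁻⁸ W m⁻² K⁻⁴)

Energy balance: absorbed = emitted ⇒ πR²·S(1−A) = 4πR²·σT_eq⁴, so T_eq⁴ = S(1−A)/(4σ).
T_eq = [5880 × 0.71 / (4 × 5.67×10⁻⁸)]^(1/4) = (1.84×10¹⁰)^(1/4) = 368 K.

T_eq ≈ 368 K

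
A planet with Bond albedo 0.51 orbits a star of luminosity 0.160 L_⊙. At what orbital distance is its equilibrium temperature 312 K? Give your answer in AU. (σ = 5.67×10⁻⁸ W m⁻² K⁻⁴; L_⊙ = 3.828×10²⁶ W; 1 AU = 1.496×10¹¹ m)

L = 0.160 × 3.828×10²⁶ = 6.12×10²⁵ W.
From T_eq⁴ = L(1−A)/(16πσd²): d = √[L(1−A)/(16πσT_eq⁴)].
d = √[6.12×10²⁵ × 0.49 / (16π × 5.67×10⁻⁸ × (312)⁴)] = 3.33×10¹⁰ m = 0.223 AU.

d ≈ 0.223 AU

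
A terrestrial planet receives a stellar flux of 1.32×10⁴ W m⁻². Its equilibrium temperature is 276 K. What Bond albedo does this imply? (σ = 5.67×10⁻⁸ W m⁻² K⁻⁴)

A ≈ 0.90

From T_eq⁴ = S(1−A)/(4σ): 1−A = 4σT_eq⁴/S.
1−A = 4 × 5.67×10⁻⁸ × (276)⁴ / 1.32×10⁴ = 0.100.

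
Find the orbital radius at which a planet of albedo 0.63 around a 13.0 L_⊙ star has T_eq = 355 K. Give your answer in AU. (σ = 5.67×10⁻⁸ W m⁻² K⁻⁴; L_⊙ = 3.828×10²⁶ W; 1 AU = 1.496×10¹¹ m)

L = 13.0 × 3.828×10²⁶ = 4.98×10²⁷ W.
From T_eq⁴ = L(1−A)/(16πσd²): d = √[L(1−A)/(16πσT_eq⁴)].
d = √[4.98×10²⁷ × 0.37 / (16π × 5.67×10⁻⁸ × (355)⁴)] = 2.02×10¹¹ m = 1.35 AU.

d ≈ 1.35 AU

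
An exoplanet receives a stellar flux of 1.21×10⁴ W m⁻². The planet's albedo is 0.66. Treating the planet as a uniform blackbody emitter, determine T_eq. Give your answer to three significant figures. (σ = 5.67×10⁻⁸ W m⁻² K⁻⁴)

Energy balance: absorbed = emitted ⇒ πR²·S(1−A) = 4πR²·σT_eq⁴, so T_eq⁴ = S(1−A)/(4σ).
T_eq = [1.21×10⁴ × 0.34 / (4 × 5.67×10⁻⁸)]^(1/4) = (1.81×10¹⁰)^(1/4) = 367 K.

T_eq ≈ 367 K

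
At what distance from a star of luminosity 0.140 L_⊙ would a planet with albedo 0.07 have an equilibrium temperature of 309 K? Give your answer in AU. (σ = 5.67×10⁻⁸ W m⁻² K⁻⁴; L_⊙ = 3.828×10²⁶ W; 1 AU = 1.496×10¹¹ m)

L = 0.140 × 3.828×10²⁶ = 5.36×10²⁵ W.
From T_eq⁴ = L(1−A)/(16πσd²): d = √[L(1−A)/(16πσT_eq⁴)].
d = √[5.36×10²⁵ × 0.93 / (16π × 5.67×10⁻⁸ × (309)⁴)] = 4.38×10¹⁰ m = 0.293 AU.

d ≈ 0.293 AU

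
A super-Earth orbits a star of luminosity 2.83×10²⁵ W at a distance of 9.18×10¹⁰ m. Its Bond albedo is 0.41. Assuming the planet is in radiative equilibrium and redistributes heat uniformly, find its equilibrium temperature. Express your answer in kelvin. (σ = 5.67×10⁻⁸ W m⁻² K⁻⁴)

Flux: S = L/(4πd²) = 2.83×10²⁵/(4π×(9.18×10¹⁰)²) = 267 W m⁻².
Energy balance: absorbed = emitted ⇒ πR²·S(1−A) = 4πR²·σT_eq⁴, so T_eq⁴ = S(1−A)/(4σ).
T_eq = [267 × 0.59 / (4 × 5.67×10⁻⁸)]^(1/4) = (6.95×10⁸)^(1/4) = 162 K.

T_eq ≈ 162 K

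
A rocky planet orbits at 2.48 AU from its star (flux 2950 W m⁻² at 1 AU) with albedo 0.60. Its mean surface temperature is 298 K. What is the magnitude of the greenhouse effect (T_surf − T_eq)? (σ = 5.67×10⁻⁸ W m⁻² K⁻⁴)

ΔT ≈ 127.5 K

S = 2950/2.48² = 479.6 W m⁻².
T_eq = [S(1−A)/(4σ)]^(1/4) = [479.6×0.40/(4×5.67×10⁻⁸)]^(1/4) = 170.5 K.
ΔT = T_surf − T_eq = 298 − 170.5.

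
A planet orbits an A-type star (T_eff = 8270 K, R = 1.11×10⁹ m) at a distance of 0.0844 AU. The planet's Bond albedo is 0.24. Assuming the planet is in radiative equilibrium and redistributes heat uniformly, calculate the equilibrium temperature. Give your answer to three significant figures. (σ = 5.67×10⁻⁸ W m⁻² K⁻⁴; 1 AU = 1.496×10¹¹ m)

T_eq ≈ 1620 K

d = 0.0844 AU = 1.26×10¹⁰ m.
L = 4πR_⋆²σT_⋆⁴ = 4π(1.11×10⁹)² × 5.67×10⁻⁸ × (8270)⁴ = 4.11×10²⁷ W.
S = L/(4πd²) = 2.05×10⁶ W m⁻².
Energy balance: absorbed = emitted ⇒ πR²·S(1−A) = 4πR²·σT_eq⁴, so T_eq⁴ = S(1−A)/(4σ).
T_eq = [2.05×10⁶ × 0.76 / (4 × 5.67×10⁻⁸)]^(1/4) = (6.87×10¹²)^(1/4) = 1620 K.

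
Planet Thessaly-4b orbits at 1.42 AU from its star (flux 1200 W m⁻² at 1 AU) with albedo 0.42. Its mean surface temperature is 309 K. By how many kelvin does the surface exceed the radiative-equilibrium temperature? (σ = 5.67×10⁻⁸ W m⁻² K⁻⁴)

ΔT ≈ 111.5 K

S = 1200/1.42² = 595.1 W m⁻².
T_eq = [S(1−A)/(4σ)]^(1/4) = [595.1×0.58/(4×5.67×10⁻⁸)]^(1/4) = 197.5 K.
ΔT = T_surf − T_eq = 309 − 197.5.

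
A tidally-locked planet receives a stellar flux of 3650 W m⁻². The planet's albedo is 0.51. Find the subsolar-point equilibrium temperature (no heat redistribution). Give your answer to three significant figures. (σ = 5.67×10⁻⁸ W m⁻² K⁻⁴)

T_ss ≈ 421 K

At the subsolar point the surface absorbs S(1−A) and emits σT⁴ per unit area — no factor of 4, since only the local patch is in balance.
T = [3650 × 0.49 / 5.67×10⁻⁸]^(1/4) = (3.15×10¹⁰)^(1/4) = 421 K.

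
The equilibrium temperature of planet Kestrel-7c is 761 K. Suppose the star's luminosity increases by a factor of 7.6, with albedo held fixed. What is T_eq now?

T_eq ≈ 1260 K

T_eq ∝ L^(1/4) · d^(−1/2).
T′ = 761 × 7.6^(1/4) = 1260 K.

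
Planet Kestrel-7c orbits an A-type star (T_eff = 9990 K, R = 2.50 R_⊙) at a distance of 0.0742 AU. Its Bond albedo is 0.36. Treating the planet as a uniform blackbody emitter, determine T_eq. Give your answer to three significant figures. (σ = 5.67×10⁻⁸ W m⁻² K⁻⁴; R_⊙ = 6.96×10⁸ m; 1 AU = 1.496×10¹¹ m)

T_eq ≈ 2500 K

R_⋆ = 2.50 × 6.96×10⁸ = 1.74×10⁹ m.
d = 0.0742 AU = 1.11×10¹⁰ m.
L = 4πR_⋆²σT_⋆⁴ = 4π(1.74×10⁹)² × 5.67×10⁻⁸ × (9990)⁴ = 2.15×10²⁸ W.
S = L/(4πd²) = 1.39×10⁷ W m⁻².
Energy balance: absorbed = emitted ⇒ πR²·S(1−A) = 4πR²·σT_eq⁴, so T_eq⁴ = S(1−A)/(4σ).
T_eq = [1.39×10⁷ × 0.64 / (4 × 5.67×10⁻⁸)]^(1/4) = (3.92×10¹³)^(1/4) = 2500 K.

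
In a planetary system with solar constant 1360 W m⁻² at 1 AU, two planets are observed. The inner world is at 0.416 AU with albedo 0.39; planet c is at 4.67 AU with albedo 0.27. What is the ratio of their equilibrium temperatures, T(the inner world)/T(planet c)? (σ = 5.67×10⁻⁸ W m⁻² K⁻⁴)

T₁/T₂ ≈ 3.203

T_eq = [S₀(1−A)/(4σd²)]^(1/4), so T ∝ (1−A)^(1/4) / √d.
T₁ = [1360×0.61/(4×5.67×10⁻⁸×0.416²)]^(1/4) = 381.29 K.
T₂ = [1360×0.73/(4×5.67×10⁻⁸×4.67²)]^(1/4) = 119.03 K.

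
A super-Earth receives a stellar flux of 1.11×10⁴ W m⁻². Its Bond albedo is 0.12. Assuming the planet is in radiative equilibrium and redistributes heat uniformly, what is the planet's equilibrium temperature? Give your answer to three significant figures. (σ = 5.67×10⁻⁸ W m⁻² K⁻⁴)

T_eq ≈ 456 K

Energy balance: absorbed = emitted ⇒ πR²·S(1−A) = 4πR²·σT_eq⁴, so T_eq⁴ = S(1−A)/(4σ).
T_eq = [1.11×10⁴ × 0.88 / (4 × 5.67×10⁻⁸)]^(1/4) = (4.31×10¹⁰)^(1/4) = 456 K.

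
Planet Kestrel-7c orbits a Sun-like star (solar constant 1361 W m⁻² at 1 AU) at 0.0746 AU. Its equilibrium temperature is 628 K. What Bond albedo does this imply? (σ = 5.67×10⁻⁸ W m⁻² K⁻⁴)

A ≈ 0.86

Flux at 0.0746 AU: S = 1361/0.0746² = 2.45×10⁵ W m⁻².
From T_eq⁴ = S(1−A)/(4σ): 1−A = 4σT_eq⁴/S.
1−A = 4 × 5.67×10⁻⁸ × (628)⁴ / 2.45×10⁵ = 0.144.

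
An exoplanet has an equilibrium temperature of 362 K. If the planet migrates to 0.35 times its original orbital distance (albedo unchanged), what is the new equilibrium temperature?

T_eq ≈ 612 K

T_eq ∝ L^(1/4) · d^(−1/2).
T′ = 362 / 0.35^(1/2) = 612 K.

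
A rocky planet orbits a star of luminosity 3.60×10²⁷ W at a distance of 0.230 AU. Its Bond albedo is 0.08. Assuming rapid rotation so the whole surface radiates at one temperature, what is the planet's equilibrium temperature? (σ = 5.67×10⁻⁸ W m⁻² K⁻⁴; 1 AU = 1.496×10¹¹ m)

d = 0.230 AU = 3.44×10¹⁰ m.
Flux: S = L/(4πd²) = 3.60×10²⁷/(4π×(3.44×10¹⁰)²) = 2.42×10⁵ W m⁻².
Energy balance: absorbed = emitted ⇒ πR²·S(1−A) = 4πR²·σT_eq⁴, so T_eq⁴ = S(1−A)/(4σ).
T_eq = [2.42×10⁵ × 0.92 / (4 × 5.67×10⁻⁸)]^(1/4) = (9.82×10¹¹)^(1/4) = 995 K.

T_eq ≈ 995 K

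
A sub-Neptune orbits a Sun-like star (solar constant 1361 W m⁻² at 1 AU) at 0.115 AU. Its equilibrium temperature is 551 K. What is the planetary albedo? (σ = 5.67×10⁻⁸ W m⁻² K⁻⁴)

Flux at 0.115 AU: S = 1361/0.115² = 1.03×10⁵ W m⁻².
From T_eq⁴ = S(1−A)/(4σ): 1−A = 4σT_eq⁴/S.
1−A = 4 × 5.67×10⁻⁸ × (551)⁴ / 1.03×10⁵ = 0.203.

A ≈ 0.80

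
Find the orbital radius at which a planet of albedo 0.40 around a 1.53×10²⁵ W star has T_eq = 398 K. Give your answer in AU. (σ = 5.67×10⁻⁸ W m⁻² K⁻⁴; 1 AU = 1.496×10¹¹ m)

From T_eq⁴ = L(1−A)/(16πσd²): d = √[L(1−A)/(16πσT_eq⁴)].
d = √[1.53×10²⁵ × 0.60 / (16π × 5.67×10⁻⁸ × (398)⁴)] = 1.13×10¹⁰ m = 0.0757 AU.

d ≈ 0.0757 AU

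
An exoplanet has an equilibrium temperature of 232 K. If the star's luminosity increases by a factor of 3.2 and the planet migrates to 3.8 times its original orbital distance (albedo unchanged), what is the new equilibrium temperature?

T_eq ≈ 159 K

T_eq ∝ L^(1/4) · d^(−1/2).
T′ = 232 × 3.2^(1/4) / 3.8^(1/2) = 159 K.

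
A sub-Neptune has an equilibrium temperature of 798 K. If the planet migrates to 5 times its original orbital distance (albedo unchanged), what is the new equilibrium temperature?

T_eq ∝ L^(1/4) · d^(−1/2).
T′ = 798 / 5^(1/2) = 357 K.

T_eq ≈ 357 K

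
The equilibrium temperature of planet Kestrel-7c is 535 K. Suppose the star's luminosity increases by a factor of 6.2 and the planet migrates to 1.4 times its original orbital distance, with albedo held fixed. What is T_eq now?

T_eq ∝ L^(1/4) · d^(−1/2).
T′ = 535 × 6.2^(1/4) / 1.4^(1/2) = 713 K.

T_eq ≈ 713 K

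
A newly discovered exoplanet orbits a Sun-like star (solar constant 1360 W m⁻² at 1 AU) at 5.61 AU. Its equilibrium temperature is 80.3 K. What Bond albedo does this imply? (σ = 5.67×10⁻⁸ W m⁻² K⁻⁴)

Flux at 5.61 AU: S = 1360/5.61² = 43.2 W m⁻².
From T_eq⁴ = S(1−A)/(4σ): 1−A = 4σT_eq⁴/S.
1−A = 4 × 5.67×10⁻⁸ × (80.3)⁴ / 43.2 = 0.218.

A ≈ 0.78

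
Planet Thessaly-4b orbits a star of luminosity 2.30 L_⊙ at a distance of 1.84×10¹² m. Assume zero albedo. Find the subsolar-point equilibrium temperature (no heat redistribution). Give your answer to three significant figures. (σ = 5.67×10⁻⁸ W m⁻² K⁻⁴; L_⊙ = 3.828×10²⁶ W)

L = 2.30 × 3.828×10²⁶ = 8.80×10²⁶ W.
Flux: S = L/(4πd²) = 8.80×10²⁶/(4π×(1.84×10¹²)²) = 20.7 W m⁻².
At the subsolar point the surface absorbs S(1−A) and emits σT⁴ per unit area — no factor of 4, since only the local patch is in balance.
T = [20.7 × 1.00 / 5.67×10⁻⁸]^(1/4) = (3.65×10⁸)^(1/4) = 138 K.

T_ss ≈ 138 K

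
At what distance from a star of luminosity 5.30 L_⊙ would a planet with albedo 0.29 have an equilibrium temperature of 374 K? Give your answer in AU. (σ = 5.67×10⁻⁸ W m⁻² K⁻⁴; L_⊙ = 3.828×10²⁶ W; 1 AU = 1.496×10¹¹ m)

L = 5.30 × 3.828×10²⁶ = 2.03×10²⁷ W.
From T_eq⁴ = L(1−A)/(16πσd²): d = √[L(1−A)/(16πσT_eq⁴)].
d = √[2.03×10²⁷ × 0.71 / (16π × 5.67×10⁻⁸ × (374)⁴)] = 1.61×10¹¹ m = 1.07 AU.

d ≈ 1.07 AU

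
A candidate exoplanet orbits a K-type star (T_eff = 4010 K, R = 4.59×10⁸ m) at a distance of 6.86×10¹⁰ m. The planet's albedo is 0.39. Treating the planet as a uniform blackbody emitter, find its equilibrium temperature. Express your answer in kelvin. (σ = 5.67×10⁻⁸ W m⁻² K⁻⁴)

T_eq ≈ 205 K

L = 4πR_⋆²σT_⋆⁴ = 4π(4.59×10⁸)² × 5.67×10⁻⁸ × (4010)⁴ = 3.88×10²⁵ W.
S = L/(4πd²) = 656 W m⁻².
Energy balance: absorbed = emitted ⇒ πR²·S(1−A) = 4πR²·σT_eq⁴, so T_eq⁴ = S(1−A)/(4σ).
T_eq = [656 × 0.61 / (4 × 5.67×10⁻⁸)]^(1/4) = (1.77×10⁹)^(1/4) = 205 K.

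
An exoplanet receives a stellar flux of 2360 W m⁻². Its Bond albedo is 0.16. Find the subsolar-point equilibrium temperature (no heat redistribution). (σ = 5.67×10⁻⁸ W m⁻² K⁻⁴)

T_ss ≈ 432 K

At the subsolar point the surface absorbs S(1−A) and emits σT⁴ per unit area — no factor of 4, since only the local patch is in balance.
T = [2360 × 0.84 / 5.67×10⁻⁸]^(1/4) = (3.50×10¹⁰)^(1/4) = 432 K.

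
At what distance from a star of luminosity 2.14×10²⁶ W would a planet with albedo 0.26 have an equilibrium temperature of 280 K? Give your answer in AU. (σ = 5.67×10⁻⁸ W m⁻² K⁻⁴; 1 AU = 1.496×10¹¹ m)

From T_eq⁴ = L(1−A)/(16πσd²): d = √[L(1−A)/(16πσT_eq⁴)].
d = √[2.14×10²⁶ × 0.74 / (16π × 5.67×10⁻⁸ × (280)⁴)] = 9.51×10¹⁰ m = 0.636 AU.

d ≈ 0.636 AU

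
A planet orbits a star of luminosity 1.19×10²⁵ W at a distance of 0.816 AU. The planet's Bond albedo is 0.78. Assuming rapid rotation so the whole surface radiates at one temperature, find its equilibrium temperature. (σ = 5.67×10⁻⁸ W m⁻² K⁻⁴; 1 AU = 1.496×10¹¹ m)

d = 0.816 AU = 1.22×10¹¹ m.
Flux: S = L/(4πd²) = 1.19×10²⁵/(4π×(1.22×10¹¹)²) = 63.5 W m⁻².
Energy balance: absorbed = emitted ⇒ πR²·S(1−A) = 4πR²·σT_eq⁴, so T_eq⁴ = S(1−A)/(4σ).
T_eq = [63.5 × 0.22 / (4 × 5.67×10⁻⁸)]^(1/4) = (6.16×10⁷)^(1/4) = 88.6 K.

T_eq ≈ 88.6 K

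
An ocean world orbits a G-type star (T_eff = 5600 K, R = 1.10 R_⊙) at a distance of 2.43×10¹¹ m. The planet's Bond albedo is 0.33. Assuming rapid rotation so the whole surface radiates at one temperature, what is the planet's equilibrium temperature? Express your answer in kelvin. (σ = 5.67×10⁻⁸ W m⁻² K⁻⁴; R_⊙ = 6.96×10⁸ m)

T_eq ≈ 201 K

R_⋆ = 1.10 × 6.96×10⁸ = 7.66×10⁸ m.
L = 4πR_⋆²σT_⋆⁴ = 4π(7.66×10⁸)² × 5.67×10⁻⁸ × (5600)⁴ = 4.11×10²⁶ W.
S = L/(4πd²) = 554 W m⁻².
Energy balance: absorbed = emitted ⇒ πR²·S(1−A) = 4πR²·σT_eq⁴, so T_eq⁴ = S(1−A)/(4σ).
T_eq = [554 × 0.67 / (4 × 5.67×10⁻⁸)]^(1/4) = (1.64×10⁹)^(1/4) = 201 K.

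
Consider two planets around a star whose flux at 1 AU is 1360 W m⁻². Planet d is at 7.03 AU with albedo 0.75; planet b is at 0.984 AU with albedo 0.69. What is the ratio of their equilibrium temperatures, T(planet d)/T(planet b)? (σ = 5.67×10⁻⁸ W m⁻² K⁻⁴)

T₁/T₂ ≈ 0.355

T_eq = [S₀(1−A)/(4σd²)]^(1/4), so T ∝ (1−A)^(1/4) / √d.
T₁ = [1360×0.25/(4×5.67×10⁻⁸×7.03²)]^(1/4) = 74.21 K.
T₂ = [1360×0.31/(4×5.67×10⁻⁸×0.984²)]^(1/4) = 209.32 K.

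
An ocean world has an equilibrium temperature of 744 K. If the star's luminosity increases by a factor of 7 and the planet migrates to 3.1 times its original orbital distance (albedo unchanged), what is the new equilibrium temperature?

T_eq ≈ 687 K

T_eq ∝ L^(1/4) · d^(−1/2).
T′ = 744 × 7^(1/4) / 3.1^(1/2) = 687 K.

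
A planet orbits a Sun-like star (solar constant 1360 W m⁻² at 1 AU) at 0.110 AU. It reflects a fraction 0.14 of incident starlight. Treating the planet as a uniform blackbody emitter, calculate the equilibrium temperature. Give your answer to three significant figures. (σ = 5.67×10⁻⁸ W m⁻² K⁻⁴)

Flux at 0.110 AU: S = 1360/0.110² = 1.12×10⁵ W m⁻².
Energy balance: absorbed = emitted ⇒ πR²·S(1−A) = 4πR²·σT_eq⁴, so T_eq⁴ = S(1−A)/(4σ).
T_eq = [1.12×10⁵ × 0.86 / (4 × 5.67×10⁻⁸)]^(1/4) = (4.26×10¹¹)^(1/4) = 808 K.

T_eq ≈ 808 K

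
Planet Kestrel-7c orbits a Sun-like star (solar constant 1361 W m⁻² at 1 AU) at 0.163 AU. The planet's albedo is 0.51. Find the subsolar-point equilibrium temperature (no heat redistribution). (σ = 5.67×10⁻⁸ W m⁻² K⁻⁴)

T_ss ≈ 816 K

Flux at 0.163 AU: S = 1361/0.163² = 5.12×10⁴ W m⁻².
At the subsolar point the surface absorbs S(1−A) and emits σT⁴ per unit area — no factor of 4, since only the local patch is in balance.
T = [5.12×10⁴ × 0.49 / 5.67×10⁻⁸]^(1/4) = (4.43×10¹¹)^(1/4) = 816 K.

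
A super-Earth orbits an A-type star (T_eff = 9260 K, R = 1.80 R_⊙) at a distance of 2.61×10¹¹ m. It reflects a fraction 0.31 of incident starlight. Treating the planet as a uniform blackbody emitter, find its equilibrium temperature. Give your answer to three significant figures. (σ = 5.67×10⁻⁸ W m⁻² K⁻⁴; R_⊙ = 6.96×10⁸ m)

T_eq ≈ 413 K

R_⋆ = 1.80 × 6.96×10⁸ = 1.25×10⁹ m.
L = 4πR_⋆²σT_⋆⁴ = 4π(1.25×10⁹)² × 5.67×10⁻⁸ × (9260)⁴ = 8.22×10²⁷ W.
S = L/(4πd²) = 9610 W m⁻².
Energy balance: absorbed = emitted ⇒ πR²·S(1−A) = 4πR²·σT_eq⁴, so T_eq⁴ = S(1−A)/(4σ).
T_eq = [9610 × 0.69 / (4 × 5.67×10⁻⁸)]^(1/4) = (2.92×10¹⁰)^(1/4) = 413 K.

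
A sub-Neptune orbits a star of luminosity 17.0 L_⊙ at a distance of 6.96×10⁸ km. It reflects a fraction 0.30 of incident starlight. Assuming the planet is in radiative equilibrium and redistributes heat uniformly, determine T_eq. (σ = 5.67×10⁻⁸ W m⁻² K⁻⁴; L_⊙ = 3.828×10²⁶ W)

d = 6.96×10⁸ km = 6.96×10¹¹ m.
L = 17.0 × 3.828×10²⁶ = 6.51×10²⁷ W.
Flux: S = L/(4πd²) = 6.51×10²⁷/(4π×(6.96×10¹¹)²) = 1070 W m⁻².
Energy balance: absorbed = emitted ⇒ πR²·S(1−A) = 4πR²·σT_eq⁴, so T_eq⁴ = S(1−A)/(4σ).
T_eq = [1070 × 0.70 / (4 × 5.67×10⁻⁸)]^(1/4) = (3.30×10⁹)^(1/4) = 240 K.

T_eq ≈ 240 K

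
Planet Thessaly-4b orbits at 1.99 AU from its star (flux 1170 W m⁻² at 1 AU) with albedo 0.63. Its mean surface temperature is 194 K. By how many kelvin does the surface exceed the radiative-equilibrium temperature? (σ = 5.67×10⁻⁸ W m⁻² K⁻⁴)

ΔT ≈ 45.8 K

S = 1170/1.99² = 295.4 W m⁻².
T_eq = [S(1−A)/(4σ)]^(1/4) = [295.4×0.37/(4×5.67×10⁻⁸)]^(1/4) = 148.2 K.
ΔT = T_surf − T_eq = 194 − 148.2.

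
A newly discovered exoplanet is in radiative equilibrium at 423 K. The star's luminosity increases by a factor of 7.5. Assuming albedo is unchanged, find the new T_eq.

T_eq ∝ L^(1/4) · d^(−1/2).
T′ = 423 × 7.5^(1/4) = 700 K.

T_eq ≈ 700 K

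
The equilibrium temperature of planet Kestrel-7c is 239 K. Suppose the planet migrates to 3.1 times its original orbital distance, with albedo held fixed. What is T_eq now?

T_eq ∝ L^(1/4) · d^(−1/2).
T′ = 239 / 3.1^(1/2) = 136 K.

T_eq ≈ 136 K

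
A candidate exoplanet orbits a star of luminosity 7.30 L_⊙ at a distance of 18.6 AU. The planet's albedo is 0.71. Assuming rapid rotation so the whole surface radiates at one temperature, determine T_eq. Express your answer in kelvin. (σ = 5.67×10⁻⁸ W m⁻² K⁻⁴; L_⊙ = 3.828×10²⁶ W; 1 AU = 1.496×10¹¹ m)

T_eq ≈ 77.8 K

d = 18.6 AU = 2.78×10¹² m.
L = 7.30 × 3.828×10²⁶ = 2.79×10²⁷ W.
Flux: S = L/(4πd²) = 2.79×10²⁷/(4π×(2.78×10¹²)²) = 28.7 W m⁻².
Energy balance: absorbed = emitted ⇒ πR²·S(1−A) = 4πR²·σT_eq⁴, so T_eq⁴ = S(1−A)/(4σ).
T_eq = [28.7 × 0.29 / (4 × 5.67×10⁻⁸)]^(1/4) = (3.67×10⁷)^(1/4) = 77.8 K.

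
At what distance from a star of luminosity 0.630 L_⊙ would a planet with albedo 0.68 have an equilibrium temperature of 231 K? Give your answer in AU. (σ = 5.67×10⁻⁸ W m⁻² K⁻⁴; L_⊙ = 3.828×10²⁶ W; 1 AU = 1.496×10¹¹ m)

L = 0.630 × 3.828×10²⁶ = 2.41×10²⁶ W.
From T_eq⁴ = L(1−A)/(16πσd²): d = √[L(1−A)/(16πσT_eq⁴)].
d = √[2.41×10²⁶ × 0.32 / (16π × 5.67×10⁻⁸ × (231)⁴)] = 9.75×10¹⁰ m = 0.652 AU.

d ≈ 0.652 AU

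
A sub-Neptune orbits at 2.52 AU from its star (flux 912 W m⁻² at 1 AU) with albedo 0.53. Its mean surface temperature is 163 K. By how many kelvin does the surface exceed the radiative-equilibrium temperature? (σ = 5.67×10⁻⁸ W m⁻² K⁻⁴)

ΔT ≈ 31.7 K

S = 912/2.52² = 143.6 W m⁻².
T_eq = [S(1−A)/(4σ)]^(1/4) = [143.6×0.47/(4×5.67×10⁻⁸)]^(1/4) = 131.3 K.
ΔT = T_surf − T_eq = 163 − 131.3.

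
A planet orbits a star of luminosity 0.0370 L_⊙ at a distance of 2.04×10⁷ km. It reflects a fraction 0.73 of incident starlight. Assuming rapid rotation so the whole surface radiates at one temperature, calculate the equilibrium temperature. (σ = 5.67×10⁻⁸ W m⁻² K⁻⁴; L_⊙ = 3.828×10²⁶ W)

T_eq ≈ 238 K

d = 2.04×10⁷ km = 2.04×10¹⁰ m.
L = 0.0370 × 3.828×10²⁶ = 1.42×10²⁵ W.
Flux: S = L/(4πd²) = 1.42×10²⁵/(4π×(2.04×10¹⁰)²) = 2710 W m⁻².
Energy balance: absorbed = emitted ⇒ πR²·S(1−A) = 4πR²·σT_eq⁴, so T_eq⁴ = S(1−A)/(4σ).
T_eq = [2710 × 0.27 / (4 × 5.67×10⁻⁸)]^(1/4) = (3.22×10⁹)^(1/4) = 238 K.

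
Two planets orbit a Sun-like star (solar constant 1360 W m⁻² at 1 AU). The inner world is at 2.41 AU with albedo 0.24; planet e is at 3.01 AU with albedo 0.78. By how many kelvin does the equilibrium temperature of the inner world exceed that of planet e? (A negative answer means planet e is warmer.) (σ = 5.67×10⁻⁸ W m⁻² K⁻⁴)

T_eq = [S₀(1−A)/(4σd²)]^(1/4), so T ∝ (1−A)^(1/4) / √d.
T₁ = [1360×0.76/(4×5.67×10⁻⁸×2.41²)]^(1/4) = 167.37 K.
T₂ = [1360×0.22/(4×5.67×10⁻⁸×3.01²)]^(1/4) = 109.85 K.

ΔT ≈ 57.5 K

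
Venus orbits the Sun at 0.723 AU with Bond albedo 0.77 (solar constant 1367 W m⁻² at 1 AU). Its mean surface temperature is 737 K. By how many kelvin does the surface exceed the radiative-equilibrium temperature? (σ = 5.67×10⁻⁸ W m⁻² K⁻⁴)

S = 1367/0.723² = 2615 W m⁻².
T_eq = [S(1−A)/(4σ)]^(1/4) = [2615×0.23/(4×5.67×10⁻⁸)]^(1/4) = 226.9 K.
ΔT = T_surf − T_eq = 737 − 226.9.

ΔT ≈ 510.1 K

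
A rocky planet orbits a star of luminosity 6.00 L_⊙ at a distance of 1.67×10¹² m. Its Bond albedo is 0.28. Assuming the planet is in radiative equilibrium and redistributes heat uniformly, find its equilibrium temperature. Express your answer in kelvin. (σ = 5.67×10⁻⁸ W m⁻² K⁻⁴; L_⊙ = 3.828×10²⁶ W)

T_eq ≈ 120 K

L = 6.00 × 3.828×10²⁶ = 2.30×10²⁷ W.
Flux: S = L/(4πd²) = 2.30×10²⁷/(4π×(1.67×10¹²)²) = 65.5 W m⁻².
Energy balance: absorbed = emitted ⇒ πR²·S(1−A) = 4πR²·σT_eq⁴, so T_eq⁴ = S(1−A)/(4σ).
T_eq = [65.5 × 0.72 / (4 × 5.67×10⁻⁸)]^(1/4) = (2.08×10⁸)^(1/4) = 120 K.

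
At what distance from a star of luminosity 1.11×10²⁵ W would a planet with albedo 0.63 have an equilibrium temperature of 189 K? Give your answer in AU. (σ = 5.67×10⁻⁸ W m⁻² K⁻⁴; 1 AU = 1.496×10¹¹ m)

From T_eq⁴ = L(1−A)/(16πσd²): d = √[L(1−A)/(16πσT_eq⁴)].
d = √[1.11×10²⁵ × 0.37 / (16π × 5.67×10⁻⁸ × (189)⁴)] = 3.36×10¹⁰ m = 0.225 AU.

d ≈ 0.225 AU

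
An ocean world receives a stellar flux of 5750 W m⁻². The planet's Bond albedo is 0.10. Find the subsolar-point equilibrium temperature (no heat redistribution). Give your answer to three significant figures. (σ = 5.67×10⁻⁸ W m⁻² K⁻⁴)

T_ss ≈ 550 K

At the subsolar point the surface absorbs S(1−A) and emits σT⁴ per unit area — no factor of 4, since only the local patch is in balance.
T = [5750 × 0.90 / 5.67×10⁻⁸]^(1/4) = (9.13×10¹⁰)^(1/4) = 550 K.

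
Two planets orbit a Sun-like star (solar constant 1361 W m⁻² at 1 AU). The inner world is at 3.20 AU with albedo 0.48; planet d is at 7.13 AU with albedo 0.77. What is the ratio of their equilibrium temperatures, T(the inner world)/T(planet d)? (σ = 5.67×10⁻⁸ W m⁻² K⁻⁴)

T₁/T₂ ≈ 1.830

T_eq = [S₀(1−A)/(4σd²)]^(1/4), so T ∝ (1−A)^(1/4) / √d.
T₁ = [1361×0.52/(4×5.67×10⁻⁸×3.20²)]^(1/4) = 132.12 K.
T₂ = [1361×0.23/(4×5.67×10⁻⁸×7.13²)]^(1/4) = 72.18 K.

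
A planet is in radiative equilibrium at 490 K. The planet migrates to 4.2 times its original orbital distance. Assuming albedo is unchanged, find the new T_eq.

T_eq ≈ 239 K

T_eq ∝ L^(1/4) · d^(−1/2).
T′ = 490 / 4.2^(1/2) = 239 K.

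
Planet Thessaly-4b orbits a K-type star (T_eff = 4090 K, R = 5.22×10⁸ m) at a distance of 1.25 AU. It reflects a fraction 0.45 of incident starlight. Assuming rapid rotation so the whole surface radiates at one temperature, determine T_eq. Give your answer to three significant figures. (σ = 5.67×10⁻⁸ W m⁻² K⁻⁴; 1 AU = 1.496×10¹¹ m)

T_eq ≈ 132 K

d = 1.25 AU = 1.87×10¹¹ m.
L = 4πR_⋆²σT_⋆⁴ = 4π(5.22×10⁸)² × 5.67×10⁻⁸ × (4090)⁴ = 5.43×10²⁵ W.
S = L/(4πd²) = 124 W m⁻².
Energy balance: absorbed = emitted ⇒ πR²·S(1−A) = 4πR²·σT_eq⁴, so T_eq⁴ = S(1−A)/(4σ).
T_eq = [124 × 0.55 / (4 × 5.67×10⁻⁸)]^(1/4) = (3.00×10⁸)^(1/4) = 132 K.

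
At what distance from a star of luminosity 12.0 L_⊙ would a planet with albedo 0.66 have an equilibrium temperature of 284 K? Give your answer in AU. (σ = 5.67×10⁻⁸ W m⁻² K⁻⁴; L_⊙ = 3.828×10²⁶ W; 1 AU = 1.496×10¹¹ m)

L = 12.0 × 3.828×10²⁶ = 4.59×10²⁷ W.
From T_eq⁴ = L(1−A)/(16πσd²): d = √[L(1−A)/(16πσT_eq⁴)].
d = √[4.59×10²⁷ × 0.34 / (16π × 5.67×10⁻⁸ × (284)⁴)] = 2.90×10¹¹ m = 1.94 AU.

d ≈ 1.94 AU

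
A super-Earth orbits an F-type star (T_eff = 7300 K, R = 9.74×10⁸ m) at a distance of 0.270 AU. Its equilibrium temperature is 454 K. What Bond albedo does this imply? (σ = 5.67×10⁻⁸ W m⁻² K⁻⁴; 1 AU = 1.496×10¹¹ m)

A ≈ 0.90

d = 0.270 AU = 4.04×10¹⁰ m.
L = 4πR_⋆²σT_⋆⁴ = 4π(9.74×10⁸)² × 5.67×10⁻⁸ × (7300)⁴ = 1.92×10²⁷ W.
S = L/(4πd²) = 9.36×10⁴ W m⁻².
From T_eq⁴ = S(1−A)/(4σ): 1−A = 4σT_eq⁴/S.
1−A = 4 × 5.67×10⁻⁸ × (454)⁴ / 9.36×10⁴ = 0.103.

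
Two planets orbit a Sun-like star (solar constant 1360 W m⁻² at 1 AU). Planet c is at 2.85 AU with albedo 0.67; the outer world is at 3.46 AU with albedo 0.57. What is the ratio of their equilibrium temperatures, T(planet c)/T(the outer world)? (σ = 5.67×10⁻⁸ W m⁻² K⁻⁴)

T₁/T₂ ≈ 1.031

T_eq = [S₀(1−A)/(4σd²)]^(1/4), so T ∝ (1−A)^(1/4) / √d.
T₁ = [1360×0.33/(4×5.67×10⁻⁸×2.85²)]^(1/4) = 124.93 K.
T₂ = [1360×0.43/(4×5.67×10⁻⁸×3.46²)]^(1/4) = 121.14 K.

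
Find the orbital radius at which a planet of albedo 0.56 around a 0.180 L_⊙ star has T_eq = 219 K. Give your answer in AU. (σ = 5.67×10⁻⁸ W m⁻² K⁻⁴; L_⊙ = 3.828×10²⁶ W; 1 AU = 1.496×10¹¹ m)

L = 0.180 × 3.828×10²⁶ = 6.89×10²⁵ W.
From T_eq⁴ = L(1−A)/(16πσd²): d = √[L(1−A)/(16πσT_eq⁴)].
d = √[6.89×10²⁵ × 0.44 / (16π × 5.67×10⁻⁸ × (219)⁴)] = 6.80×10¹⁰ m = 0.455 AU.

d ≈ 0.455 AU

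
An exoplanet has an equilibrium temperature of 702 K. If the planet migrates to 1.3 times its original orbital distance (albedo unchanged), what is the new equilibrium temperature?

T_eq ≈ 616 K

T_eq ∝ L^(1/4) · d^(−1/2).
T′ = 702 / 1.3^(1/2) = 616 K.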